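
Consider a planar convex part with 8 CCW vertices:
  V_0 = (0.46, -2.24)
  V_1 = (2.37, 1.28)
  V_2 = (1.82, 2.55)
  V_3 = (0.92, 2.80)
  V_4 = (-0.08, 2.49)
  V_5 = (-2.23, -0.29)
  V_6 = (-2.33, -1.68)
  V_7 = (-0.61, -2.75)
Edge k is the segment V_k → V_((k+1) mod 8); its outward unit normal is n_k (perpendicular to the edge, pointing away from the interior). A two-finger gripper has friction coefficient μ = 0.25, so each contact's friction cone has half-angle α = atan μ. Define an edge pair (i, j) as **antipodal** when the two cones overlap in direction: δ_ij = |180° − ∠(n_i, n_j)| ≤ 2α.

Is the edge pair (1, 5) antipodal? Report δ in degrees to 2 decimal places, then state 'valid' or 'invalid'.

α = atan 0.25 = 14.04°;  2α = 28.07°
edge 1: e_1 = (-0.55, +1.27);  n_1 = (+0.9176, +0.3974)
edge 5: e_5 = (-0.10, -1.39);  n_5 = (-0.9974, +0.0718)
∠(n_1, n_5) = 152.47°
δ = |180° − 152.47°| = 27.53°
27.53° ≤ 2α = 28.07°  →  valid

δ = 27.53°, valid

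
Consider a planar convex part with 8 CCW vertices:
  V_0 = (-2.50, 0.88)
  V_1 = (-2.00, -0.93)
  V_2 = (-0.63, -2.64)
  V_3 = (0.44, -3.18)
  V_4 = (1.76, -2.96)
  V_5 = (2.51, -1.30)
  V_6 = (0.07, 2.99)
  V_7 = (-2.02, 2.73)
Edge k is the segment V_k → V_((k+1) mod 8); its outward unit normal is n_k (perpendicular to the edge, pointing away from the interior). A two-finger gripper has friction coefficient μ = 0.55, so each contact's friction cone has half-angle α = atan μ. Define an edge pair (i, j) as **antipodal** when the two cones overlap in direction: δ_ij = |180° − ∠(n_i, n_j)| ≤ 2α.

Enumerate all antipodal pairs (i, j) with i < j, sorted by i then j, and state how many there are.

count = 8; pairs: (0,4), (0,5), (1,5), (2,5), (2,6), (3,6), (4,7), (5,7)

α = atan 0.55 = 28.81°;  2α = 57.62°
n_0 = (-0.9639, -0.2663)
n_1 = (-0.7804, -0.6253)
n_2 = (-0.4505, -0.8928)
n_3 = (+0.1644, -0.9864)
n_4 = (+0.9113, -0.4117)
n_5 = (+0.8692, +0.4944)
n_6 = (-0.1235, +0.9924)
n_7 = (-0.9679, +0.2511)
  (0,1): δ = 156.74°  ·
  (0,2): δ = 132.22°  ·
  (0,3): δ = 95.98°  ·
  (0,4): δ = 39.76°  ✓
  (0,5): δ = 14.19°  ✓
  (0,6): δ = 81.65°  ·
  (0,7): δ = 150.01°  ·
  (1,2): δ = 155.48°  ·
  (1,3): δ = 119.24°  ·
  (1,4): δ = 63.01°  ·
  (1,5): δ = 9.07°  ✓
  (1,6): δ = 58.39°  ·
  (1,7): δ = 126.75°  ·
  (2,3): δ = 143.76°  ·
  (2,4): δ = 87.53°  ·
  (2,5): δ = 33.59°  ✓
  (2,6): δ = 33.87°  ✓
  (2,7): δ = 102.23°  ·
  (3,4): δ = 123.78°  ·
  (3,5): δ = 69.83°  ·
  (3,6): δ = 2.37°  ✓
  (3,7): δ = 65.99°  ·
  (4,5): δ = 126.06°  ·
  (4,6): δ = 58.59°  ·
  (4,7): δ = 9.77°  ✓
  (5,6): δ = 112.54°  ·
  (5,7): δ = 44.17°  ✓
  (6,7): δ = 111.64°  ·
antipodal pairs: 8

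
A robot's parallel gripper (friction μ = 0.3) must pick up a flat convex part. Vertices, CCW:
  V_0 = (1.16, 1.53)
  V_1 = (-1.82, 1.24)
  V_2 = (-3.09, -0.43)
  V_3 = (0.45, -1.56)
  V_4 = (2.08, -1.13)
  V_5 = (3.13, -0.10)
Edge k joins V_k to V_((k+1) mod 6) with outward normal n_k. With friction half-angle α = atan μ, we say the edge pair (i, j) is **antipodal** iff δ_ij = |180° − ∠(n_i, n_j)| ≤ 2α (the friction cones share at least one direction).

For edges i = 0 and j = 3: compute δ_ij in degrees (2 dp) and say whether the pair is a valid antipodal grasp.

δ = 9.22°, valid

α = atan 0.3 = 16.70°;  2α = 33.40°
edge 0: e_0 = (-2.98, -0.29);  n_0 = (-0.0969, +0.9953)
edge 3: e_3 = (+1.63, +0.43);  n_3 = (+0.2551, -0.9669)
∠(n_0, n_3) = 170.78°
δ = |180° − 170.78°| = 9.22°
9.22° ≤ 2α = 33.40°  →  valid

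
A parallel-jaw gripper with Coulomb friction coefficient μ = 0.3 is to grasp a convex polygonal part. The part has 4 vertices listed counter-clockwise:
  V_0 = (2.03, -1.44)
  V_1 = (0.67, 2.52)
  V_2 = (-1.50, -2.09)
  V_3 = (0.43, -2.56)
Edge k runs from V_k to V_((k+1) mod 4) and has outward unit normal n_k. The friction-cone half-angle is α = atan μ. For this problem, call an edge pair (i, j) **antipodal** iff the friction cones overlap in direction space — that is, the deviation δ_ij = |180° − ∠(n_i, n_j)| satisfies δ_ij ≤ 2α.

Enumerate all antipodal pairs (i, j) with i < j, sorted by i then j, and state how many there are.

count = 1; pairs: (1,3)

α = atan 0.3 = 16.70°;  2α = 33.40°
n_0 = (+0.9458, +0.3248)
n_1 = (-0.9048, +0.4259)
n_2 = (-0.2366, -0.9716)
n_3 = (+0.5735, -0.8192)
  (0,1): δ = 44.16°  ·
  (0,2): δ = 57.36°  ·
  (0,3): δ = 106.04°  ·
  (1,2): δ = 78.48°  ·
  (1,3): δ = 29.80°  ✓
  (2,3): δ = 131.32°  ·
antipodal pairs: 1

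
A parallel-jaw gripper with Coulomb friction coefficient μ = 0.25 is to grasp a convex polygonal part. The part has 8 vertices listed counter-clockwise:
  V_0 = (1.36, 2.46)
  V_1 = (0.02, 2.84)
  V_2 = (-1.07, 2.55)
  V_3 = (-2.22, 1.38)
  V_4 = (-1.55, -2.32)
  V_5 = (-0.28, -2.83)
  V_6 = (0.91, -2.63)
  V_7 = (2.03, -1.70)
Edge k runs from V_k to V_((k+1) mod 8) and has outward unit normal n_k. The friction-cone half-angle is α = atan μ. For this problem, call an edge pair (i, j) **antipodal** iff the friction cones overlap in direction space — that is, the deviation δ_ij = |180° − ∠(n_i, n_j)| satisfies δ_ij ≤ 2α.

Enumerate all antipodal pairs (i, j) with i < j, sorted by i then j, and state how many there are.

count = 6; pairs: (0,4), (0,5), (1,5), (1,6), (2,6), (3,7)

α = atan 0.25 = 14.04°;  2α = 28.07°
n_0 = (+0.2728, +0.9621)
n_1 = (-0.2571, +0.9664)
n_2 = (-0.7132, +0.7010)
n_3 = (-0.9840, -0.1782)
n_4 = (-0.3727, -0.9280)
n_5 = (+0.1657, -0.9862)
n_6 = (+0.6388, -0.7693)
n_7 = (+0.9873, +0.1590)
  (0,1): δ = 149.27°  ·
  (0,2): δ = 118.67°  ·
  (0,3): δ = 63.90°  ·
  (0,4): δ = 6.05°  ✓
  (0,5): δ = 25.37°  ✓
  (0,6): δ = 55.54°  ·
  (0,7): δ = 114.98°  ·
  (1,2): δ = 149.40°  ·
  (1,3): δ = 94.63°  ·
  (1,4): δ = 36.78°  ·
  (1,5): δ = 5.36°  ✓
  (1,6): δ = 24.81°  ✓
  (1,7): δ = 84.25°  ·
  (2,3): δ = 125.23°  ·
  (2,4): δ = 67.37°  ·
  (2,5): δ = 35.95°  ·
  (2,6): δ = 5.79°  ✓
  (2,7): δ = 53.66°  ·
  (3,4): δ = 122.14°  ·
  (3,5): δ = 90.72°  ·
  (3,6): δ = 60.56°  ·
  (3,7): δ = 1.11°  ✓
  (4,5): δ = 148.58°  ·
  (4,6): δ = 118.42°  ·
  (4,7): δ = 58.97°  ·
  (5,6): δ = 149.84°  ·
  (5,7): δ = 90.39°  ·
  (6,7): δ = 120.56°  ·
antipodal pairs: 6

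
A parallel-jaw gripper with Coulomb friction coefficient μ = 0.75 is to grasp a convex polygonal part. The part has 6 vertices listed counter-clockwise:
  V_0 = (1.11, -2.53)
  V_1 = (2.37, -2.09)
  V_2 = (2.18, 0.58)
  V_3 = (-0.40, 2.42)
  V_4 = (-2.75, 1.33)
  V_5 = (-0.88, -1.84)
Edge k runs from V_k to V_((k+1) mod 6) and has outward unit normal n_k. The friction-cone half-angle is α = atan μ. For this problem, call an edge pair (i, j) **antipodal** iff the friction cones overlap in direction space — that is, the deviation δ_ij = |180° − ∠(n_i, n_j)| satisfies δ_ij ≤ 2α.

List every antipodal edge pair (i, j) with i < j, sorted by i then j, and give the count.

α = atan 0.75 = 36.87°;  2α = 73.74°
n_0 = (+0.3297, -0.9441)
n_1 = (+0.9975, +0.0710)
n_2 = (+0.5806, +0.8142)
n_3 = (-0.4208, +0.9072)
n_4 = (-0.8613, -0.5081)
n_5 = (-0.3276, -0.9448)
  (0,1): δ = 105.18°  ·
  (0,2): δ = 54.75°  ✓
  (0,3): δ = 5.63°  ✓
  (0,4): δ = 101.29°  ·
  (0,5): δ = 141.63°  ·
  (1,2): δ = 129.57°  ·
  (1,3): δ = 69.19°  ✓
  (1,4): δ = 26.47°  ✓
  (1,5): δ = 66.81°  ✓
  (2,3): δ = 119.62°  ·
  (2,4): δ = 23.97°  ✓
  (2,5): δ = 16.37°  ✓
  (3,4): δ = 84.35°  ·
  (3,5): δ = 44.01°  ✓
  (4,5): δ = 139.66°  ·
antipodal pairs: 8

count = 8; pairs: (0,2), (0,3), (1,3), (1,4), (1,5), (2,4), (2,5), (3,5)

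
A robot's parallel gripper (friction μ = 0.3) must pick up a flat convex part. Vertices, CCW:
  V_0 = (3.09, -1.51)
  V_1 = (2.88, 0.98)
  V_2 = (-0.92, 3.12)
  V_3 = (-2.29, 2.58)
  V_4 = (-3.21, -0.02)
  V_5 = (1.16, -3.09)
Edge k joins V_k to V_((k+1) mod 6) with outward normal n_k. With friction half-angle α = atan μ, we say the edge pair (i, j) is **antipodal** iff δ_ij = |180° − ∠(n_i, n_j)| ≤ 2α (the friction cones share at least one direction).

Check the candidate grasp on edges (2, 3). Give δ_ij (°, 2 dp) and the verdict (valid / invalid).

α = atan 0.3 = 16.70°;  2α = 33.40°
edge 2: e_2 = (-1.37, -0.54);  n_2 = (-0.3667, +0.9303)
edge 3: e_3 = (-0.92, -2.60);  n_3 = (-0.9427, +0.3336)
∠(n_2, n_3) = 49.00°
δ = |180° − 49.00°| = 131.00°
131.00° > 2α = 33.40°  →  invalid

δ = 131.00°, invalid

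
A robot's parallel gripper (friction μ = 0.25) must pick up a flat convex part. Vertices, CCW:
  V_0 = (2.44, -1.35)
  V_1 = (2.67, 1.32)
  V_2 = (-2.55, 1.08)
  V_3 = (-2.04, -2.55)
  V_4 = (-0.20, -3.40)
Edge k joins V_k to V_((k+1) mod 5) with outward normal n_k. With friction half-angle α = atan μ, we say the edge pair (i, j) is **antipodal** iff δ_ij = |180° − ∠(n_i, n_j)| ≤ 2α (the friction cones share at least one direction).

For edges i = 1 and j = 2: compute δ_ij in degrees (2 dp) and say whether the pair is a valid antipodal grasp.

δ = 84.63°, invalid

α = atan 0.25 = 14.04°;  2α = 28.07°
edge 1: e_1 = (-5.22, -0.24);  n_1 = (-0.0459, +0.9989)
edge 2: e_2 = (+0.51, -3.63);  n_2 = (-0.9903, -0.1391)
∠(n_1, n_2) = 95.37°
δ = |180° − 95.37°| = 84.63°
84.63° > 2α = 28.07°  →  invalid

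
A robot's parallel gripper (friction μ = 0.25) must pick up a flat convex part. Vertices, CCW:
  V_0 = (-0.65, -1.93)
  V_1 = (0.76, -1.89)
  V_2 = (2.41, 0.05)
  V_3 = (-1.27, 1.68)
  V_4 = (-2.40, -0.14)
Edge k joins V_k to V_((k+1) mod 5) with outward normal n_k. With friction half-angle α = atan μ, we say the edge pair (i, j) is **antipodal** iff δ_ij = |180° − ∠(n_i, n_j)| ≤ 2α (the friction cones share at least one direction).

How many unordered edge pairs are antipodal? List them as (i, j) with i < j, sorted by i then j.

count = 3; pairs: (0,2), (1,3), (2,4)

α = atan 0.25 = 14.04°;  2α = 28.07°
n_0 = (+0.0284, -0.9996)
n_1 = (+0.7617, -0.6479)
n_2 = (+0.4050, +0.9143)
n_3 = (-0.8496, +0.5275)
n_4 = (-0.7151, -0.6991)
  (0,1): δ = 132.01°  ·
  (0,2): δ = 25.52°  ✓
  (0,3): δ = 56.54°  ·
  (0,4): δ = 132.73°  ·
  (1,2): δ = 73.51°  ·
  (1,3): δ = 8.55°  ✓
  (1,4): δ = 84.73°  ·
  (2,3): δ = 97.95°  ·
  (2,4): δ = 21.76°  ✓
  (3,4): δ = 103.81°  ·
antipodal pairs: 3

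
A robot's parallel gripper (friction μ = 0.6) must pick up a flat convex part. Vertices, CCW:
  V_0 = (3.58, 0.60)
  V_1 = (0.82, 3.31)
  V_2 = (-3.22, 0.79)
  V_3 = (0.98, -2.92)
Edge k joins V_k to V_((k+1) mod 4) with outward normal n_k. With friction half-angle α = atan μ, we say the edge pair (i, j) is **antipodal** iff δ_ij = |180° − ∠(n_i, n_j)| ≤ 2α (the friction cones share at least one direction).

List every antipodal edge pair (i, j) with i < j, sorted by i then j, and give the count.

α = atan 0.6 = 30.96°;  2α = 61.93°
n_0 = (+0.7006, +0.7135)
n_1 = (-0.5292, +0.8485)
n_2 = (-0.6620, -0.7495)
n_3 = (+0.8044, -0.5941)
  (0,1): δ = 103.57°  ·
  (0,2): δ = 3.02°  ✓
  (0,3): δ = 98.03°  ·
  (1,2): δ = 73.41°  ·
  (1,3): δ = 21.59°  ✓
  (2,3): δ = 85.00°  ·
antipodal pairs: 2

count = 2; pairs: (0,2), (1,3)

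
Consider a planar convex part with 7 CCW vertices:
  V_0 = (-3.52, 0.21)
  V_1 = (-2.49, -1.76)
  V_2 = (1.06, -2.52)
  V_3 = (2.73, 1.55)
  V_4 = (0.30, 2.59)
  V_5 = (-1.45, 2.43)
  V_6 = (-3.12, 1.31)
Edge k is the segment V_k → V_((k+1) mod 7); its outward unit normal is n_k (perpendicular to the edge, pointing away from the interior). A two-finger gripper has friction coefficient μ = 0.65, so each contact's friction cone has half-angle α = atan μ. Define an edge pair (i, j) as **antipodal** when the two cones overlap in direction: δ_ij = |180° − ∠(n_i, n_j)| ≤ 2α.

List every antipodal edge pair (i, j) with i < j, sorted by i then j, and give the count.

α = atan 0.65 = 33.02°;  2α = 66.05°
n_0 = (-0.8862, -0.4633)
n_1 = (-0.2093, -0.9778)
n_2 = (+0.9251, -0.3796)
n_3 = (+0.3935, +0.9193)
n_4 = (-0.0910, +0.9958)
n_5 = (-0.5570, +0.8305)
n_6 = (-0.9398, +0.3417)
  (0,1): δ = 129.69°  ·
  (0,2): δ = 49.91°  ✓
  (0,3): δ = 39.23°  ✓
  (0,4): δ = 67.62°  ·
  (0,5): δ = 96.25°  ·
  (0,6): δ = 132.41°  ·
  (1,2): δ = 100.23°  ·
  (1,3): δ = 11.09°  ✓
  (1,4): δ = 17.31°  ✓
  (1,5): δ = 45.93°  ✓
  (1,6): δ = 82.10°  ·
  (2,3): δ = 90.86°  ·
  (2,4): δ = 62.47°  ✓
  (2,5): δ = 33.84°  ✓
  (2,6): δ = 2.33°  ✓
  (3,4): δ = 151.61°  ·
  (3,5): δ = 122.98°  ·
  (3,6): δ = 86.81°  ·
  (4,5): δ = 151.38°  ·
  (4,6): δ = 115.21°  ·
  (5,6): δ = 143.83°  ·
antipodal pairs: 8

count = 8; pairs: (0,2), (0,3), (1,3), (1,4), (1,5), (2,4), (2,5), (2,6)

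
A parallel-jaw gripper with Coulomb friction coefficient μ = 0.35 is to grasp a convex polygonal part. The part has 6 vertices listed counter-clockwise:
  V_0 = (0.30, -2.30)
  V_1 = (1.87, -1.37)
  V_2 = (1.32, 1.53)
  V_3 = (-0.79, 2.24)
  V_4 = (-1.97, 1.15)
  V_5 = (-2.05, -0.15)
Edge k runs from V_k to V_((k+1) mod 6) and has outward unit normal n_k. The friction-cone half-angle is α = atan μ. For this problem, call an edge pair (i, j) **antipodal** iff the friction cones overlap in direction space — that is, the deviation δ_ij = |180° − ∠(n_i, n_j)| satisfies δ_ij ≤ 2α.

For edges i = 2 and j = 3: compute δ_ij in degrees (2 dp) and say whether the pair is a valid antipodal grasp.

δ = 118.67°, invalid

α = atan 0.35 = 19.29°;  2α = 38.58°
edge 2: e_2 = (-2.11, +0.71);  n_2 = (+0.3189, +0.9478)
edge 3: e_3 = (-1.18, -1.09);  n_3 = (-0.6785, +0.7346)
∠(n_2, n_3) = 61.33°
δ = |180° − 61.33°| = 118.67°
118.67° > 2α = 38.58°  →  invalid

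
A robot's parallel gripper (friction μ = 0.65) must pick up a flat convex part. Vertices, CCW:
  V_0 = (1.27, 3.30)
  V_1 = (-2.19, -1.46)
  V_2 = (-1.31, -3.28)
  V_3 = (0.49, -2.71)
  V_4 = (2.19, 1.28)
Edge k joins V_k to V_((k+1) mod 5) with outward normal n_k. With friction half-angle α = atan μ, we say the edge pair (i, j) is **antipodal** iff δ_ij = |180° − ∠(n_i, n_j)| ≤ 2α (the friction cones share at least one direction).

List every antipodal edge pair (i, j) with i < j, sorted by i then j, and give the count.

α = atan 0.65 = 33.02°;  2α = 66.05°
n_0 = (-0.8089, +0.5880)
n_1 = (-0.9003, -0.4353)
n_2 = (+0.3019, -0.9533)
n_3 = (+0.9200, -0.3920)
n_4 = (+0.9101, +0.4145)
  (0,1): δ = 118.18°  ·
  (0,2): δ = 36.42°  ✓
  (0,3): δ = 12.94°  ✓
  (0,4): δ = 60.50°  ✓
  (1,2): δ = 98.23°  ·
  (1,3): δ = 48.88°  ✓
  (1,4): δ = 1.32°  ✓
  (2,3): δ = 130.65°  ·
  (2,4): δ = 83.08°  ·
  (3,4): δ = 132.44°  ·
antipodal pairs: 5

count = 5; pairs: (0,2), (0,3), (0,4), (1,3), (1,4)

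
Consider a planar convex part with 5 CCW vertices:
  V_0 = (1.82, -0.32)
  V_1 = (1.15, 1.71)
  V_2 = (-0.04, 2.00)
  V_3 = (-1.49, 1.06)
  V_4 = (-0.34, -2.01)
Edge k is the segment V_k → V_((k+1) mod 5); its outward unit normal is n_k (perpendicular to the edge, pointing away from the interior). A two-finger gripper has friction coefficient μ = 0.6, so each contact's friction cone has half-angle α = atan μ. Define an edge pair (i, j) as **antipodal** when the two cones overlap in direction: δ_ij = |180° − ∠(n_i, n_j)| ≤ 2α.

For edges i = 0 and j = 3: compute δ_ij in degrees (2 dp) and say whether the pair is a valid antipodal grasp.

α = atan 0.6 = 30.96°;  2α = 61.93°
edge 0: e_0 = (-0.67, +2.03);  n_0 = (+0.9496, +0.3134)
edge 3: e_3 = (+1.15, -3.07);  n_3 = (-0.9365, -0.3508)
∠(n_0, n_3) = 177.73°
δ = |180° − 177.73°| = 2.27°
2.27° ≤ 2α = 61.93°  →  valid

δ = 2.27°, valid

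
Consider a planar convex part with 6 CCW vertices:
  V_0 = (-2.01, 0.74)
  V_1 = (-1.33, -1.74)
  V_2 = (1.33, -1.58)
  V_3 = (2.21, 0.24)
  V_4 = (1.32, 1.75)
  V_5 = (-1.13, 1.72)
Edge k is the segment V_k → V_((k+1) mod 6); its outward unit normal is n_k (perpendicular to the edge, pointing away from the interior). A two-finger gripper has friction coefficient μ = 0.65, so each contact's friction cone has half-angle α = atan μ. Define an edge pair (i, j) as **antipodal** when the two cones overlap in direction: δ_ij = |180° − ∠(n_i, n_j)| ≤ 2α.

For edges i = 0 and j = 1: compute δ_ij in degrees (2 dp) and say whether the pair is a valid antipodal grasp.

δ = 101.89°, invalid

α = atan 0.65 = 33.02°;  2α = 66.05°
edge 0: e_0 = (+0.68, -2.48);  n_0 = (-0.9644, -0.2644)
edge 1: e_1 = (+2.66, +0.16);  n_1 = (+0.0600, -0.9982)
∠(n_0, n_1) = 78.11°
δ = |180° − 78.11°| = 101.89°
101.89° > 2α = 66.05°  →  invalid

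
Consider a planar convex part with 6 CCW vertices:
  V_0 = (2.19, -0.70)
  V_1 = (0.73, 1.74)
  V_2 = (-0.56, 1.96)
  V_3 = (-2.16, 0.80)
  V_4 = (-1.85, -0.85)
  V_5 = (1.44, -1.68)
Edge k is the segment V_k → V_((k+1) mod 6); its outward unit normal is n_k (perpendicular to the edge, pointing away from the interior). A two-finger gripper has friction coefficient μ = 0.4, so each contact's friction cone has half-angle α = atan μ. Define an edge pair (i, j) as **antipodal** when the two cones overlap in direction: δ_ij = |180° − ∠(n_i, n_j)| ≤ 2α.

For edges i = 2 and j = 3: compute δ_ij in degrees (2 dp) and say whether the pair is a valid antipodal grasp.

δ = 115.30°, invalid

α = atan 0.4 = 21.80°;  2α = 43.60°
edge 2: e_2 = (-1.60, -1.16);  n_2 = (-0.5870, +0.8096)
edge 3: e_3 = (+0.31, -1.65);  n_3 = (-0.9828, -0.1846)
∠(n_2, n_3) = 64.70°
δ = |180° − 64.70°| = 115.30°
115.30° > 2α = 43.60°  →  invalid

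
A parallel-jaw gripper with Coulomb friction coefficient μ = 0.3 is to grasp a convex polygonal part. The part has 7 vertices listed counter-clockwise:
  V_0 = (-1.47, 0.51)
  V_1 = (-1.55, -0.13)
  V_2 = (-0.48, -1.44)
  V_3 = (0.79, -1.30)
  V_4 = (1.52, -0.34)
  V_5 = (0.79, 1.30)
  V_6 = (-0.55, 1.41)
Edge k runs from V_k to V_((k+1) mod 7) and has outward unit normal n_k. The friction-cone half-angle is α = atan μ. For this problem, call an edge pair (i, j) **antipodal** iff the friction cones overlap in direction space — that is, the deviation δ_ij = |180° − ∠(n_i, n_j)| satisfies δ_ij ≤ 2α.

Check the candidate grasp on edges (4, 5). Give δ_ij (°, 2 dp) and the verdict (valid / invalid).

α = atan 0.3 = 16.70°;  2α = 33.40°
edge 4: e_4 = (-0.73, +1.64);  n_4 = (+0.9136, +0.4067)
edge 5: e_5 = (-1.34, +0.11);  n_5 = (+0.0818, +0.9966)
∠(n_4, n_5) = 61.31°
δ = |180° − 61.31°| = 118.69°
118.69° > 2α = 33.40°  →  invalid

δ = 118.69°, invalid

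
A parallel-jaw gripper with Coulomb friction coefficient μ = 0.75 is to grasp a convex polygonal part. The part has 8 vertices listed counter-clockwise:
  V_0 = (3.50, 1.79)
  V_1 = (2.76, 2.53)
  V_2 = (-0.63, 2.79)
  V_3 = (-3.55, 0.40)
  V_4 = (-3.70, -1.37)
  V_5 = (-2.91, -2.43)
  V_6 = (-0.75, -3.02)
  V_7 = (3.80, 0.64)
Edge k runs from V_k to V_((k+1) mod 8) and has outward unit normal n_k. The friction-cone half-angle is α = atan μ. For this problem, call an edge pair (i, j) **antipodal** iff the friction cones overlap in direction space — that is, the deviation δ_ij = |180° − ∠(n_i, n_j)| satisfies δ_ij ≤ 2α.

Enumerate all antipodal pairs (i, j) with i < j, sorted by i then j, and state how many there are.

count = 13; pairs: (0,3), (0,4), (0,5), (1,4), (1,5), (1,6), (2,5), (2,6), (2,7), (3,6), (3,7), (4,7), (5,7)

α = atan 0.75 = 36.87°;  2α = 73.74°
n_0 = (+0.7071, +0.7071)
n_1 = (+0.0765, +0.9971)
n_2 = (-0.6334, +0.7738)
n_3 = (-0.9964, +0.0844)
n_4 = (-0.8018, -0.5976)
n_5 = (-0.2635, -0.9647)
n_6 = (+0.6268, -0.7792)
n_7 = (+0.9676, +0.2524)
  (0,1): δ = 139.39°  ·
  (0,2): δ = 95.70°  ·
  (0,3): δ = 49.84°  ✓
  (0,4): δ = 8.30°  ✓
  (0,5): δ = 29.72°  ✓
  (0,6): δ = 83.81°  ·
  (0,7): δ = 149.62°  ·
  (1,2): δ = 136.31°  ·
  (1,3): δ = 90.46°  ·
  (1,4): δ = 48.92°  ✓
  (1,5): δ = 10.89°  ✓
  (1,6): δ = 43.20°  ✓
  (1,7): δ = 109.01°  ·
  (2,3): δ = 134.14°  ·
  (2,4): δ = 92.60°  ·
  (2,5): δ = 54.58°  ✓
  (2,6): δ = 0.49°  ✓
  (2,7): δ = 65.32°  ✓
  (3,4): δ = 138.46°  ·
  (3,5): δ = 100.43°  ·
  (3,6): δ = 46.34°  ✓
  (3,7): δ = 19.46°  ✓
  (4,5): δ = 141.97°  ·
  (4,6): δ = 87.88°  ·
  (4,7): δ = 22.08°  ✓
  (5,6): δ = 125.91°  ·
  (5,7): δ = 60.10°  ✓
  (6,7): δ = 114.19°  ·
antipodal pairs: 13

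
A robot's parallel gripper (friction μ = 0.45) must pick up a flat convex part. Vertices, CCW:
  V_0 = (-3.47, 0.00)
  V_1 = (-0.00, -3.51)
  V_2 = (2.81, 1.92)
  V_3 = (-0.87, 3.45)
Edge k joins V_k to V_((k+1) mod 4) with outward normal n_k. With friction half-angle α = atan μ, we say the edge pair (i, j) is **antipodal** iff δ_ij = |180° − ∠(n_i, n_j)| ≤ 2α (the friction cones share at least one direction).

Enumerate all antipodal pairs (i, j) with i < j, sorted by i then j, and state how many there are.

count = 2; pairs: (0,2), (1,3)

α = atan 0.45 = 24.23°;  2α = 48.46°
n_0 = (-0.7111, -0.7030)
n_1 = (+0.8881, -0.4596)
n_2 = (+0.3839, +0.9234)
n_3 = (-0.7986, +0.6019)
  (0,1): δ = 72.03°  ·
  (0,2): δ = 22.75°  ✓
  (0,3): δ = 98.33°  ·
  (1,2): δ = 85.21°  ·
  (1,3): δ = 9.64°  ✓
  (2,3): δ = 104.43°  ·
antipodal pairs: 2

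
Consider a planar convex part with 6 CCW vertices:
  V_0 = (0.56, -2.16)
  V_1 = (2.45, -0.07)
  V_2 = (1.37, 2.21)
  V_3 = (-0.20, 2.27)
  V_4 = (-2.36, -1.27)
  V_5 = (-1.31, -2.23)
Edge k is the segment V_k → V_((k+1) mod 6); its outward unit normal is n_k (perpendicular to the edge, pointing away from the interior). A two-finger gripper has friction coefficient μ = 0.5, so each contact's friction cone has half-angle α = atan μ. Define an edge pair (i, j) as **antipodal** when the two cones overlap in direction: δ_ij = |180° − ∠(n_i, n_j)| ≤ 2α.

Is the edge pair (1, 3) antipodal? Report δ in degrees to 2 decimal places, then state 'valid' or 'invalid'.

δ = 56.74°, invalid

α = atan 0.5 = 26.57°;  2α = 53.13°
edge 1: e_1 = (-1.08, +2.28);  n_1 = (+0.9037, +0.4281)
edge 3: e_3 = (-2.16, -3.54);  n_3 = (-0.8536, +0.5209)
∠(n_1, n_3) = 123.26°
δ = |180° − 123.26°| = 56.74°
56.74° > 2α = 53.13°  →  invalid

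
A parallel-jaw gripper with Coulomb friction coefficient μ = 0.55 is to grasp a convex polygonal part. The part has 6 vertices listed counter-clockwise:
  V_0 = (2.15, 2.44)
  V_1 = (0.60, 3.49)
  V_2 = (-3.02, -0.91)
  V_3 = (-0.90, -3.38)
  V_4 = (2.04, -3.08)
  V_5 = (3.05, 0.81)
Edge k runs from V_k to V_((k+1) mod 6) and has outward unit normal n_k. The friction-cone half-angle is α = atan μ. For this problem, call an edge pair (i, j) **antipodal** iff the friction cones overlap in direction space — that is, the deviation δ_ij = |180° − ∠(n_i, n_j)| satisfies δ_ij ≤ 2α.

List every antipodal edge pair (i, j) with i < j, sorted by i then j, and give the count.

α = atan 0.55 = 28.81°;  2α = 57.62°
n_0 = (+0.5608, +0.8279)
n_1 = (-0.7722, +0.6353)
n_2 = (-0.7588, -0.6513)
n_3 = (+0.1015, -0.9948)
n_4 = (+0.9679, -0.2513)
n_5 = (+0.8754, +0.4834)
  (0,1): δ = 95.33°  ·
  (0,2): δ = 15.25°  ✓
  (0,3): δ = 39.94°  ✓
  (0,4): δ = 109.56°  ·
  (0,5): δ = 153.02°  ·
  (1,2): δ = 99.92°  ·
  (1,3): δ = 44.73°  ✓
  (1,4): δ = 24.89°  ✓
  (1,5): δ = 68.35°  ·
  (2,3): δ = 124.81°  ·
  (2,4): δ = 55.19°  ✓
  (2,5): δ = 11.73°  ✓
  (3,4): δ = 110.38°  ·
  (3,5): δ = 66.92°  ·
  (4,5): δ = 136.54°  ·
antipodal pairs: 6

count = 6; pairs: (0,2), (0,3), (1,3), (1,4), (2,4), (2,5)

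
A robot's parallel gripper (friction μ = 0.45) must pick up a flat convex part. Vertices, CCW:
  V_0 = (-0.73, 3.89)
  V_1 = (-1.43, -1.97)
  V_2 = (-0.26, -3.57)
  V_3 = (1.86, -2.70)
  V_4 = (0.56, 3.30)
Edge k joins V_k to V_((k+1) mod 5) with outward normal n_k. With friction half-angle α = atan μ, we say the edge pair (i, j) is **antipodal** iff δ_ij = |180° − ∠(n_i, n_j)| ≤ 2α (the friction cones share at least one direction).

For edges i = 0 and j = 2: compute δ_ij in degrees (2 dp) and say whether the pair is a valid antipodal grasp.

α = atan 0.45 = 24.23°;  2α = 48.46°
edge 0: e_0 = (-0.70, -5.86);  n_0 = (-0.9929, +0.1186)
edge 2: e_2 = (+2.12, +0.87);  n_2 = (+0.3797, -0.9251)
∠(n_0, n_2) = 119.12°
δ = |180° − 119.12°| = 60.88°
60.88° > 2α = 48.46°  →  invalid

δ = 60.88°, invalid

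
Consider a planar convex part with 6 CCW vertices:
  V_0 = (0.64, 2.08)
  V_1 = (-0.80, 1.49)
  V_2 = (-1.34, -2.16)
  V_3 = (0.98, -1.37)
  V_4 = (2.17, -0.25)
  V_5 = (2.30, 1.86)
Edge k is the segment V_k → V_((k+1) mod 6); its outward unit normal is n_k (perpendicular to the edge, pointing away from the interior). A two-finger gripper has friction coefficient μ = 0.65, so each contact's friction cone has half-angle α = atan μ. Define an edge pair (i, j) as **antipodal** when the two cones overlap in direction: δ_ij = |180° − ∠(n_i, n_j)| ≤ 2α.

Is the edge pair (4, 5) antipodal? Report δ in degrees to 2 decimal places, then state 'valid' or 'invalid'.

α = atan 0.65 = 33.02°;  2α = 66.05°
edge 4: e_4 = (+0.13, +2.11);  n_4 = (+0.9981, -0.0615)
edge 5: e_5 = (-1.66, +0.22);  n_5 = (+0.1314, +0.9913)
∠(n_4, n_5) = 85.98°
δ = |180° − 85.98°| = 94.02°
94.02° > 2α = 66.05°  →  invalid

δ = 94.02°, invalid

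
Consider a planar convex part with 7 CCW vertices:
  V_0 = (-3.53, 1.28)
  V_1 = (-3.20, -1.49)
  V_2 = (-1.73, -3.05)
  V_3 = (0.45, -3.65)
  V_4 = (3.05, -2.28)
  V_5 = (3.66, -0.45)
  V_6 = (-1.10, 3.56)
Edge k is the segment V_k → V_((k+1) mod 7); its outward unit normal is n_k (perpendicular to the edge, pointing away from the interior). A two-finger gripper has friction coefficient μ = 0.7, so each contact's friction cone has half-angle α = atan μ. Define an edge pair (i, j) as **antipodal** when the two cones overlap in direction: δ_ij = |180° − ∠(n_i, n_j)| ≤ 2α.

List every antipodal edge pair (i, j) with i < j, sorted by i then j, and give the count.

count = 10; pairs: (0,3), (0,4), (0,5), (1,4), (1,5), (2,5), (2,6), (3,5), (3,6), (4,6)

α = atan 0.7 = 34.99°;  2α = 69.98°
n_0 = (-0.9930, -0.1183)
n_1 = (-0.7278, -0.6858)
n_2 = (-0.2654, -0.9641)
n_3 = (+0.4662, -0.8847)
n_4 = (+0.9487, -0.3162)
n_5 = (+0.6443, +0.7648)
n_6 = (-0.6842, +0.7293)
  (0,1): δ = 143.50°  ·
  (0,2): δ = 112.18°  ·
  (0,3): δ = 69.01°  ✓
  (0,4): δ = 25.23°  ✓
  (0,5): δ = 43.09°  ✓
  (0,6): δ = 126.38°  ·
  (1,2): δ = 148.69°  ·
  (1,3): δ = 105.51°  ·
  (1,4): δ = 61.73°  ✓
  (1,5): δ = 6.59°  ✓
  (1,6): δ = 89.88°  ·
  (2,3): δ = 136.83°  ·
  (2,4): δ = 93.05°  ·
  (2,5): δ = 24.72°  ✓
  (2,6): δ = 58.56°  ✓
  (3,4): δ = 136.22°  ·
  (3,5): δ = 67.90°  ✓
  (3,6): δ = 15.39°  ✓
  (4,5): δ = 111.68°  ·
  (4,6): δ = 28.39°  ✓
  (5,6): δ = 96.71°  ·
antipodal pairs: 10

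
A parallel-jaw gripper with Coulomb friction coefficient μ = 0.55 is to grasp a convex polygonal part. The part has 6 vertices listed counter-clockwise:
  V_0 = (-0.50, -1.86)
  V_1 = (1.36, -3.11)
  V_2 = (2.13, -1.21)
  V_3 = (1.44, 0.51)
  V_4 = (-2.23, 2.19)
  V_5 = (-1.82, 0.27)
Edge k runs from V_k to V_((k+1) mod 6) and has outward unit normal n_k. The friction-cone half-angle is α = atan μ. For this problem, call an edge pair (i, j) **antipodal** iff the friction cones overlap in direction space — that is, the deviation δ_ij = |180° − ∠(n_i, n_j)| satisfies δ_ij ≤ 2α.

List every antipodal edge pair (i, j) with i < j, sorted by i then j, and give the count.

count = 8; pairs: (0,2), (0,3), (1,4), (1,5), (2,4), (2,5), (3,4), (3,5)

α = atan 0.55 = 28.81°;  2α = 57.62°
n_0 = (-0.5578, -0.8300)
n_1 = (+0.9268, -0.3756)
n_2 = (+0.9281, +0.3723)
n_3 = (+0.4162, +0.9093)
n_4 = (-0.9780, -0.2088)
n_5 = (-0.8500, -0.5268)
  (0,1): δ = 78.16°  ·
  (0,2): δ = 34.24°  ✓
  (0,3): δ = 9.31°  ✓
  (0,4): δ = 135.96°  ·
  (0,5): δ = 155.69°  ·
  (1,2): δ = 136.08°  ·
  (1,3): δ = 92.54°  ·
  (1,4): δ = 34.11°  ✓
  (1,5): δ = 53.85°  ✓
  (2,3): δ = 136.46°  ·
  (2,4): δ = 9.80°  ✓
  (2,5): δ = 9.93°  ✓
  (3,4): δ = 53.35°  ✓
  (3,5): δ = 33.62°  ✓
  (4,5): δ = 160.27°  ·
antipodal pairs: 8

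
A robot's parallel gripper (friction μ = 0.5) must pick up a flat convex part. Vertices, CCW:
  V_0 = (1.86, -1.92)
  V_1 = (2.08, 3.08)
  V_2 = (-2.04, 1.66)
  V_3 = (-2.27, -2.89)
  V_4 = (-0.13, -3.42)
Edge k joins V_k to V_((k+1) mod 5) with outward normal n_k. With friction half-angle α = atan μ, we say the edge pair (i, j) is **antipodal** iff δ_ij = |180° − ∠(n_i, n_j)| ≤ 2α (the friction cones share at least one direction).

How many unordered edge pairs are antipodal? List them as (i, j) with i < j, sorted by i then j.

α = atan 0.5 = 26.57°;  2α = 53.13°
n_0 = (+0.9990, -0.0440)
n_1 = (-0.3258, +0.9454)
n_2 = (-0.9987, +0.0505)
n_3 = (-0.2404, -0.9707)
n_4 = (+0.6019, -0.7986)
  (0,1): δ = 68.46°  ·
  (0,2): δ = 0.37°  ✓
  (0,3): δ = 78.61°  ·
  (0,4): δ = 129.53°  ·
  (1,2): δ = 111.91°  ·
  (1,3): δ = 32.93°  ✓
  (1,4): δ = 17.99°  ✓
  (2,3): δ = 101.02°  ·
  (2,4): δ = 50.10°  ✓
  (3,4): δ = 129.08°  ·
antipodal pairs: 4

count = 4; pairs: (0,2), (1,3), (1,4), (2,4)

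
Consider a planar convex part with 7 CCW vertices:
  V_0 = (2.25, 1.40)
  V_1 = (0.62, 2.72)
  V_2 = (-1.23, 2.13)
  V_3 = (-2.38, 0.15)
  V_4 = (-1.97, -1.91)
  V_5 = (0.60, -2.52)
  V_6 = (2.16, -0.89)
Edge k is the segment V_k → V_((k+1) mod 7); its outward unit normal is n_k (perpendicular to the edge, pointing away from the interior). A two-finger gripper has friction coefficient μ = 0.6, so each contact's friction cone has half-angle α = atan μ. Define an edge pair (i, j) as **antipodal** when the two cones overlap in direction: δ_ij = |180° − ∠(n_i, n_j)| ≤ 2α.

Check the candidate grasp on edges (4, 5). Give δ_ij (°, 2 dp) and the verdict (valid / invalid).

α = atan 0.6 = 30.96°;  2α = 61.93°
edge 4: e_4 = (+2.57, -0.61);  n_4 = (-0.2309, -0.9730)
edge 5: e_5 = (+1.56, +1.63);  n_5 = (+0.7224, -0.6914)
∠(n_4, n_5) = 59.61°
δ = |180° − 59.61°| = 120.39°
120.39° > 2α = 61.93°  →  invalid

δ = 120.39°, invalid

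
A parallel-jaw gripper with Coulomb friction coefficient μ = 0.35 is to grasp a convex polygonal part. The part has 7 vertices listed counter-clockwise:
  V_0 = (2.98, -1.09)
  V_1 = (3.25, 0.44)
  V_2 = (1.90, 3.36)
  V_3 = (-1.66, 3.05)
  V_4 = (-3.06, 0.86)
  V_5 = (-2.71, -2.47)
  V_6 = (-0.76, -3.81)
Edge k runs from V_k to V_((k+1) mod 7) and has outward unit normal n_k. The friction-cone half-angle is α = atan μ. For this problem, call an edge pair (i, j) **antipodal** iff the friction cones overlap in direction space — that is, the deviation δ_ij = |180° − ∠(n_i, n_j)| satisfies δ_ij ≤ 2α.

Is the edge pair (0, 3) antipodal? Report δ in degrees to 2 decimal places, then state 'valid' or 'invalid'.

δ = 22.58°, valid

α = atan 0.35 = 19.29°;  2α = 38.58°
edge 0: e_0 = (+0.27, +1.53);  n_0 = (+0.9848, -0.1738)
edge 3: e_3 = (-1.40, -2.19);  n_3 = (-0.8426, +0.5386)
∠(n_0, n_3) = 157.42°
δ = |180° − 157.42°| = 22.58°
22.58° ≤ 2α = 38.58°  →  valid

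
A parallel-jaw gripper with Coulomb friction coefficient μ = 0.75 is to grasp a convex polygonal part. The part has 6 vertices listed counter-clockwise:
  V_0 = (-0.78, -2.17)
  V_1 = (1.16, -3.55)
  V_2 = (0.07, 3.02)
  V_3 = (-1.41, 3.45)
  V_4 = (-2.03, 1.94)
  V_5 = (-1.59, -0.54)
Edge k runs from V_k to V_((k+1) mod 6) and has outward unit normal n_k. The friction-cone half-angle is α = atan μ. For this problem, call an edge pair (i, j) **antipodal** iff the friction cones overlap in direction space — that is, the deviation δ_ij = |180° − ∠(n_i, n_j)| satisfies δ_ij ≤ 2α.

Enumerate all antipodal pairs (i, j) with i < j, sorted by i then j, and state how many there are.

count = 7; pairs: (0,1), (0,2), (1,3), (1,4), (1,5), (2,4), (2,5)

α = atan 0.75 = 36.87°;  2α = 73.74°
n_0 = (-0.5796, -0.8149)
n_1 = (+0.9865, +0.1637)
n_2 = (+0.2790, +0.9603)
n_3 = (-0.9251, +0.3798)
n_4 = (-0.9846, -0.1747)
n_5 = (-0.8955, -0.4450)
  (0,1): δ = 45.15°  ✓
  (0,2): δ = 19.23°  ✓
  (0,3): δ = 103.10°  ·
  (0,4): δ = 135.49°  ·
  (0,5): δ = 151.85°  ·
  (1,2): δ = 115.62°  ·
  (1,3): δ = 31.74°  ✓
  (1,4): δ = 0.64°  ✓
  (1,5): δ = 17.00°  ✓
  (2,3): δ = 96.12°  ·
  (2,4): δ = 63.74°  ✓
  (2,5): δ = 47.38°  ✓
  (3,4): δ = 147.62°  ·
  (3,5): δ = 131.25°  ·
  (4,5): δ = 163.64°  ·
antipodal pairs: 7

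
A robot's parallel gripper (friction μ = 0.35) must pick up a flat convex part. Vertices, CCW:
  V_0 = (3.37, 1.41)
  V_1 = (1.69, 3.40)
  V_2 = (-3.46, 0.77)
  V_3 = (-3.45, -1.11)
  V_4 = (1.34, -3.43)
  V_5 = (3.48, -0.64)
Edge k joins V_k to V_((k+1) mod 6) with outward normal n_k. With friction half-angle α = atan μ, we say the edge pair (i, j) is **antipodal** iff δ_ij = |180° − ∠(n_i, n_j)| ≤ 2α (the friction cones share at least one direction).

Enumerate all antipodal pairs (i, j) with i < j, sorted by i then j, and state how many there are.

α = atan 0.35 = 19.29°;  2α = 38.58°
n_0 = (+0.7641, +0.6451)
n_1 = (-0.4548, +0.8906)
n_2 = (-1.0000, -0.0053)
n_3 = (-0.4359, -0.9000)
n_4 = (+0.7935, -0.6086)
n_5 = (+0.9986, +0.0536)
  (0,1): δ = 103.12°  ·
  (0,2): δ = 39.87°  ·
  (0,3): δ = 23.99°  ✓
  (0,4): δ = 102.34°  ·
  (0,5): δ = 142.90°  ·
  (1,2): δ = 116.75°  ·
  (1,3): δ = 52.90°  ·
  (1,4): δ = 25.46°  ✓
  (1,5): δ = 66.02°  ·
  (2,3): δ = 116.15°  ·
  (2,4): δ = 37.79°  ✓
  (2,5): δ = 2.77°  ✓
  (3,4): δ = 101.65°  ·
  (3,5): δ = 61.09°  ·
  (4,5): δ = 139.44°  ·
antipodal pairs: 4

count = 4; pairs: (0,3), (1,4), (2,4), (2,5)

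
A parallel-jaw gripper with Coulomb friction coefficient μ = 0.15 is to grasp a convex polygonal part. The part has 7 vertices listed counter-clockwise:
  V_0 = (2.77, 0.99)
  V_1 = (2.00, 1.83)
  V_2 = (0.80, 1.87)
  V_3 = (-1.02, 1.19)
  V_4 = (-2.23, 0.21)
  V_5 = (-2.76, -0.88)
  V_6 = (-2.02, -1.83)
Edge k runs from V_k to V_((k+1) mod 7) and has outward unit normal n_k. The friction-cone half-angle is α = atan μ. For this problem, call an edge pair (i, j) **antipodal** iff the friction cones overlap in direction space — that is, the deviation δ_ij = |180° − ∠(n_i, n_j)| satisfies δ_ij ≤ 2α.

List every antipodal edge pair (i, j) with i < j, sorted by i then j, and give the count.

count = 3; pairs: (0,5), (2,6), (3,6)

α = atan 0.15 = 8.53°;  2α = 17.06°
n_0 = (+0.7372, +0.6757)
n_1 = (+0.0333, +0.9994)
n_2 = (-0.3500, +0.9368)
n_3 = (-0.6294, +0.7771)
n_4 = (-0.8993, +0.4373)
n_5 = (-0.7889, -0.6145)
n_6 = (+0.5073, -0.8617)
  (0,1): δ = 134.42°  ·
  (0,2): δ = 112.02°  ·
  (0,3): δ = 93.51°  ·
  (0,4): δ = 68.44°  ·
  (0,5): δ = 4.59°  ✓
  (0,6): δ = 77.98°  ·
  (1,2): δ = 157.60°  ·
  (1,3): δ = 139.09°  ·
  (1,4): δ = 114.02°  ·
  (1,5): δ = 50.17°  ·
  (1,6): δ = 32.40°  ·
  (2,3): δ = 161.48°  ·
  (2,4): δ = 136.42°  ·
  (2,5): δ = 72.57°  ·
  (2,6): δ = 10.00°  ✓
  (3,4): δ = 154.94°  ·
  (3,5): δ = 91.09°  ·
  (3,6): δ = 8.52°  ✓
  (4,5): δ = 116.15°  ·
  (4,6): δ = 33.58°  ·
  (5,6): δ = 97.43°  ·
antipodal pairs: 3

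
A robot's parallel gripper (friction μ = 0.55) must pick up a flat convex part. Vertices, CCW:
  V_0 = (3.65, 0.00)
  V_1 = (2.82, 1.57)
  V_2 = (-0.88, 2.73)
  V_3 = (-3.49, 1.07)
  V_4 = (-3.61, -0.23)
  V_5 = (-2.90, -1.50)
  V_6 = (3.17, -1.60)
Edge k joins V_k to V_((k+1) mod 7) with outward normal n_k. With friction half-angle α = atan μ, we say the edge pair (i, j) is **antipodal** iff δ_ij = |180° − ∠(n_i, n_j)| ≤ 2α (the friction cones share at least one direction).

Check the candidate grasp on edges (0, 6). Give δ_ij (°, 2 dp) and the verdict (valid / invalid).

α = atan 0.55 = 28.81°;  2α = 57.62°
edge 0: e_0 = (-0.83, +1.57);  n_0 = (+0.8841, +0.4674)
edge 6: e_6 = (+0.48, +1.60);  n_6 = (+0.9578, -0.2873)
∠(n_0, n_6) = 44.56°
δ = |180° − 44.56°| = 135.44°
135.44° > 2α = 57.62°  →  invalid

δ = 135.44°, invalid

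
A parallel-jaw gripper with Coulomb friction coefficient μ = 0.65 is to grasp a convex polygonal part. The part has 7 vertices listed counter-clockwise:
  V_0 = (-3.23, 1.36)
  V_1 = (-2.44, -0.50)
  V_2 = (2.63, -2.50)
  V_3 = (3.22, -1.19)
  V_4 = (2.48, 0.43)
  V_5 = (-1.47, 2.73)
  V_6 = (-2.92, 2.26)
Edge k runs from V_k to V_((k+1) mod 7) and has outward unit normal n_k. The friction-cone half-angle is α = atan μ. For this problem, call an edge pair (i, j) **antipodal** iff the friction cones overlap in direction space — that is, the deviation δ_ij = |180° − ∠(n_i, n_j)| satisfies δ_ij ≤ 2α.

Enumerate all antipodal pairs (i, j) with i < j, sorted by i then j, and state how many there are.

count = 9; pairs: (0,2), (0,3), (0,4), (1,3), (1,4), (1,5), (2,5), (2,6), (3,6)

α = atan 0.65 = 33.02°;  2α = 66.05°
n_0 = (-0.9204, -0.3909)
n_1 = (-0.3670, -0.9302)
n_2 = (+0.9118, -0.4107)
n_3 = (+0.9096, +0.4155)
n_4 = (+0.5032, +0.8642)
n_5 = (-0.3083, +0.9513)
n_6 = (-0.9455, +0.3257)
  (0,1): δ = 134.54°  ·
  (0,2): δ = 47.26°  ✓
  (0,3): δ = 1.54°  ✓
  (0,4): δ = 36.78°  ✓
  (0,5): δ = 84.95°  ·
  (0,6): δ = 137.98°  ·
  (1,2): δ = 92.72°  ·
  (1,3): δ = 43.92°  ✓
  (1,4): δ = 8.68°  ✓
  (1,5): δ = 39.49°  ✓
  (1,6): δ = 92.52°  ·
  (2,3): δ = 131.20°  ·
  (2,4): δ = 95.97°  ·
  (2,5): δ = 47.79°  ✓
  (2,6): δ = 5.24°  ✓
  (3,4): δ = 144.76°  ·
  (3,5): δ = 96.59°  ·
  (3,6): δ = 43.56°  ✓
  (4,5): δ = 131.83°  ·
  (4,6): δ = 78.79°  ·
  (5,6): δ = 126.97°  ·
antipodal pairs: 9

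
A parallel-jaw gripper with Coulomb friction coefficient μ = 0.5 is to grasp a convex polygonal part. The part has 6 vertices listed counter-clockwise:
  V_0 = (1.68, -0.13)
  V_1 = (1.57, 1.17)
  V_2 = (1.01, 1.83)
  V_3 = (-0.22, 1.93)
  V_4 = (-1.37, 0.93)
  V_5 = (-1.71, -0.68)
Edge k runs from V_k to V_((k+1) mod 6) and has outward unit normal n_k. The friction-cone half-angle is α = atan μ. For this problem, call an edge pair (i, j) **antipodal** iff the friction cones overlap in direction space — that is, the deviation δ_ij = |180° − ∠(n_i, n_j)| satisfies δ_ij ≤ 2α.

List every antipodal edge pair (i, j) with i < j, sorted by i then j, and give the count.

α = atan 0.5 = 26.57°;  2α = 53.13°
n_0 = (+0.9964, +0.0843)
n_1 = (+0.7625, +0.6470)
n_2 = (+0.0810, +0.9967)
n_3 = (-0.6562, +0.7546)
n_4 = (-0.9784, +0.2066)
n_5 = (+0.1601, -0.9871)
  (0,1): δ = 144.52°  ·
  (0,2): δ = 99.48°  ·
  (0,3): δ = 53.83°  ·
  (0,4): δ = 16.76°  ✓
  (0,5): δ = 94.38°  ·
  (1,2): δ = 134.96°  ·
  (1,3): δ = 89.31°  ·
  (1,4): δ = 52.24°  ✓
  (1,5): δ = 58.90°  ·
  (2,3): δ = 134.34°  ·
  (2,4): δ = 97.28°  ·
  (2,5): δ = 13.86°  ✓
  (3,4): δ = 142.93°  ·
  (3,5): δ = 31.79°  ✓
  (4,5): δ = 68.86°  ·
antipodal pairs: 4

count = 4; pairs: (0,4), (1,4), (2,5), (3,5)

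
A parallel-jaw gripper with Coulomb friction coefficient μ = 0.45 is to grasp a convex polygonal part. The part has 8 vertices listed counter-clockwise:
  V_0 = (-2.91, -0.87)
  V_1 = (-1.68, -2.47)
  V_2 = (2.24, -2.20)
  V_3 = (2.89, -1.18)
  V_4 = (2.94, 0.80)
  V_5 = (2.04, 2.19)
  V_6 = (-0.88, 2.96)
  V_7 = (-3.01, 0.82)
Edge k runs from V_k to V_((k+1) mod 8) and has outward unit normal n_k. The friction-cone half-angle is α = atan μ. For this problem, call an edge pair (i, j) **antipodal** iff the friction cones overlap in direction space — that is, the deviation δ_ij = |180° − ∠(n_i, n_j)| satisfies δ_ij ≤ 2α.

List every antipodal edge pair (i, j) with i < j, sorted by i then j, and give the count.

count = 10; pairs: (0,3), (0,4), (0,5), (1,5), (1,6), (2,6), (2,7), (3,6), (3,7), (4,7)

α = atan 0.45 = 24.23°;  2α = 48.46°
n_0 = (-0.7928, -0.6095)
n_1 = (+0.0687, -0.9976)
n_2 = (+0.8433, -0.5374)
n_3 = (+0.9997, -0.0252)
n_4 = (+0.8394, +0.5435)
n_5 = (+0.2550, +0.9669)
n_6 = (-0.7088, +0.7054)
n_7 = (-0.9983, -0.0591)
  (0,1): δ = 123.61°  ·
  (0,2): δ = 70.06°  ·
  (0,3): δ = 39.00°  ✓
  (0,4): δ = 4.63°  ✓
  (0,5): δ = 37.68°  ✓
  (0,6): δ = 97.58°  ·
  (0,7): δ = 145.84°  ·
  (1,2): δ = 126.45°  ·
  (1,3): δ = 95.39°  ·
  (1,4): δ = 61.02°  ·
  (1,5): δ = 18.71°  ✓
  (1,6): δ = 41.19°  ✓
  (1,7): δ = 89.45°  ·
  (2,3): δ = 148.94°  ·
  (2,4): δ = 114.57°  ·
  (2,5): δ = 72.27°  ·
  (2,6): δ = 12.36°  ✓
  (2,7): δ = 35.89°  ✓
  (3,4): δ = 145.63°  ·
  (3,5): δ = 103.33°  ·
  (3,6): δ = 43.42°  ✓
  (3,7): δ = 4.83°  ✓
  (4,5): δ = 137.69°  ·
  (4,6): δ = 77.79°  ·
  (4,7): δ = 29.54°  ✓
  (5,6): δ = 120.09°  ·
  (5,7): δ = 71.84°  ·
  (6,7): δ = 131.75°  ·
antipodal pairs: 10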